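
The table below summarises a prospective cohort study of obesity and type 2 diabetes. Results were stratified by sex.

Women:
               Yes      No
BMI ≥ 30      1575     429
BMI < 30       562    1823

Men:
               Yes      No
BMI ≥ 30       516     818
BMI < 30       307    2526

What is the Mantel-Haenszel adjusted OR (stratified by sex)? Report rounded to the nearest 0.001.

8.394

OR_MH = Σ(aᵢdᵢ/nᵢ) / Σ(bᵢcᵢ/nᵢ), where nᵢ is the stratum total.
Stratum 1 (Women): n = 4389; a·d/n = 1575·1823/4389 = 654.1866; b·c/n = 429·562/4389 = 54.9323
Stratum 2 (Men): n = 4167; a·d/n = 516·2526/4167 = 312.7948; b·c/n = 818·307/4167 = 60.2654
OR_MH = (654.1866 + 312.7948) / (54.9323 + 60.2654) = 966.9814 / 115.1977 = 8.39410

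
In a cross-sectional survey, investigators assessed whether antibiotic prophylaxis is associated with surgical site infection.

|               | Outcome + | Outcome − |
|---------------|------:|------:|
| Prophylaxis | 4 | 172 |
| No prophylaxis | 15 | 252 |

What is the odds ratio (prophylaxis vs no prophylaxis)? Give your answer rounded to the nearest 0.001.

Cells: a = 4, b = 172, c = 15, d = 252.
OR = (a·d)/(b·c) = (4 × 252) / (172 × 15) = 1008 / 2580 = 0.39070
Exposure is associated with lower odds of surgical site infection (OR = 0.39 < 1).

0.391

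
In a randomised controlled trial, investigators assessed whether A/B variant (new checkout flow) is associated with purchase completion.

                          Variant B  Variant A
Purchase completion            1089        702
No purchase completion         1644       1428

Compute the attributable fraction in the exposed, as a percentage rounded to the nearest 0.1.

Reading the table with exposure as columns: a = 1089 (Variant B, case), b = 1644 (Variant B, non-case), c = 702 (Variant A, case), d = 1428.
Risk in exposed = 1089/2733 = 0.39846; risk in unexposed = 702/2130 = 0.32958.
RR = 0.39846/0.32958 = 1.20901
AR% = (RR − 1)/RR × 100 = (1.20901 − 1)/1.20901 × 100 = 17.2879%

17.3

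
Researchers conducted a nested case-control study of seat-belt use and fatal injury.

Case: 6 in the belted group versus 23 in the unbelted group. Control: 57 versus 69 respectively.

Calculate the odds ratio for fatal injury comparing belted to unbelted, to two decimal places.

0.32

From the description: a = 6, b = 57, c = 23, d = 69.
OR = (a·d)/(b·c) = (6 × 69) / (57 × 23) = 414 / 1311 = 0.31579
Exposure is associated with lower odds of fatal injury (OR = 0.32 < 1).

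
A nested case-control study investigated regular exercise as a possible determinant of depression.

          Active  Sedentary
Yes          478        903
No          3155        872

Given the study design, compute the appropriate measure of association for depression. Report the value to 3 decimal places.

Reading the table with exposure as columns: a = 478 (Active, case), b = 3155 (Active, non-case), c = 903 (Sedentary, case), d = 872.
This is a nested case-control study: participants were sampled on outcome status, so risks in the source population cannot be estimated directly — relative risk is not valid here. The odds ratio is the appropriate measure.
OR = (a·d)/(b·c) = (478 × 872) / (3155 × 903) = 416816 / 2848965 = 0.14630

0.146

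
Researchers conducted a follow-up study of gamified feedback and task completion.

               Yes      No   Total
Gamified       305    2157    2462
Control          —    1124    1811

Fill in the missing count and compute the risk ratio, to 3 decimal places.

The missing cell is in the unexposed row: 1811 − 1124 = 687.
So a = 305, b = 2157, c = 687, d = 1124.
RR = [a/(a+b)] / [c/(c+d)] = (305/2462) / (687/1811) = 0.12388/0.37935 = 0.32657

0.327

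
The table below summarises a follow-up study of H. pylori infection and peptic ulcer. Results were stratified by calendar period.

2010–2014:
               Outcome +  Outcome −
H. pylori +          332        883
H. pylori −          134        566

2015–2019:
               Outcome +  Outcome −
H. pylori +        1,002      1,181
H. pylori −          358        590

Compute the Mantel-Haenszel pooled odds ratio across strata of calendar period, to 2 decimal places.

OR_MH = Σ(aᵢdᵢ/nᵢ) / Σ(bᵢcᵢ/nᵢ), where nᵢ is the stratum total.
Stratum 1 (2010–2014): n = 1915; a·d/n = 332·566/1915 = 98.1264; b·c/n = 883·134/1915 = 61.7869
Stratum 2 (2015–2019): n = 3131; a·d/n = 1002·590/3131 = 188.8151; b·c/n = 1181·358/3131 = 135.0361
OR_MH = (98.1264 + 188.8151) / (61.7869 + 135.0361) = 286.9414 / 196.8230 = 1.45787

1.46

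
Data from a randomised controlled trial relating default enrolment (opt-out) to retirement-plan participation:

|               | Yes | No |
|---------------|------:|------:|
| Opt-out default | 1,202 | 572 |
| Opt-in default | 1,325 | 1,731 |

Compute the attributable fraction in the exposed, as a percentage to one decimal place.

Cells: a = 1202, b = 572, c = 1325, d = 1731.
Risk in exposed = 1202/1774 = 0.67756; risk in unexposed = 1325/3056 = 0.43357.
RR = 0.67756/0.43357 = 1.56275
AR% = (RR − 1)/RR × 100 = (1.56275 − 1)/1.56275 × 100 = 36.0101%

36.0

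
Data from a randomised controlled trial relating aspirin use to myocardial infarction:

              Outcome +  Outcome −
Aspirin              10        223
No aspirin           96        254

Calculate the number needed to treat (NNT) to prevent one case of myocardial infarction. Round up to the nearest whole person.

5

Risk in treated group = 10/233 = 0.04292; risk in control = 96/350 = 0.27429.
Absolute risk reduction = 0.27429 − 0.04292 = 0.23137
NNT = 1 / ARR = 1 / 0.23137 = 4.322 → round up → 5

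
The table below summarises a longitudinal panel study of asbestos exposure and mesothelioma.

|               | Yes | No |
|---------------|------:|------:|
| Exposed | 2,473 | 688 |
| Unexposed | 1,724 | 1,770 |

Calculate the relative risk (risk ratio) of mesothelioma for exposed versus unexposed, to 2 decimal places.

Cells: a = 2473, b = 688, c = 1724, d = 1770.
Risk in exposed = 2473/3161 = 0.78235; risk in unexposed = 1724/3494 = 0.49342.
RR = 0.78235 / 0.49342 = 1.58557
The risk among the exposed is 1.59 times that among the unexposed.

1.59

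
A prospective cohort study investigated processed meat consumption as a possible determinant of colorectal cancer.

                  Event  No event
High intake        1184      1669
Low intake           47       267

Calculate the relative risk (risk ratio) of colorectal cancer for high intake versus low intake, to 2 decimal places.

Cells: a = 1184, b = 1669, c = 47, d = 267.
Risk in exposed = 1184/2853 = 0.41500; risk in unexposed = 47/314 = 0.14968.
RR = 0.41500 / 0.14968 = 2.77256
The risk among the exposed is 2.77 times that among the unexposed.

2.77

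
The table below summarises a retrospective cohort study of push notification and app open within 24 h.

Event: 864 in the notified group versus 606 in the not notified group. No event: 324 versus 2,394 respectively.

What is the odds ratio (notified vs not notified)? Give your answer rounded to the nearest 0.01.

10.53

From the description: a = 864, b = 324, c = 606, d = 2394.
OR = (a·d)/(b·c) = (864 × 2394) / (324 × 606) = 2068416 / 196344 = 10.53465
The odds of app open within 24 h are about 10.53 times as high in the notified group.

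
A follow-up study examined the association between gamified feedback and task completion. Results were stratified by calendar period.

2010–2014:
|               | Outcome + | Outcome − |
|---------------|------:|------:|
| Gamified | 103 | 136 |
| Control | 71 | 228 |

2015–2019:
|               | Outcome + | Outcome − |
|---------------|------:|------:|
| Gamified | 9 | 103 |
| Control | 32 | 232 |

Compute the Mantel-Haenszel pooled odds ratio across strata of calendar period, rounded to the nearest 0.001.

OR_MH = Σ(aᵢdᵢ/nᵢ) / Σ(bᵢcᵢ/nᵢ), where nᵢ is the stratum total.
Stratum 1 (2010–2014): n = 538; a·d/n = 103·228/538 = 43.6506; b·c/n = 136·71/538 = 17.9480
Stratum 2 (2015–2019): n = 376; a·d/n = 9·232/376 = 5.5532; b·c/n = 103·32/376 = 8.7660
OR_MH = (43.6506 + 5.5532) / (17.9480 + 8.7660) = 49.2037 / 26.7139 = 1.84188

1.842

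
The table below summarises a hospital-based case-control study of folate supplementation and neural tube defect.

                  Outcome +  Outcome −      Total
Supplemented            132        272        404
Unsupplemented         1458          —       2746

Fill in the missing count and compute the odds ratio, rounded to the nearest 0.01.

The missing cell is in the unexposed row: 2746 − 1458 = 1288.
So a = 132, b = 272, c = 1458, d = 1288.
OR = (a·d)/(b·c) = (132 × 1288) / (272 × 1458) = 170016 / 396576 = 0.42871

0.43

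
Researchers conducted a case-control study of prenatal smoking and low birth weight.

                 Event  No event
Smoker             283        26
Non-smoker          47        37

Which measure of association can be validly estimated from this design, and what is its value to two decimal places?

8.57

Cells: a = 283, b = 26, c = 47, d = 37.
This is a case-control study: participants were sampled on outcome status, so risks in the source population cannot be estimated directly — relative risk is not valid here. The odds ratio is the appropriate measure.
OR = (a·d)/(b·c) = (283 × 37) / (26 × 47) = 10471 / 1222 = 8.56874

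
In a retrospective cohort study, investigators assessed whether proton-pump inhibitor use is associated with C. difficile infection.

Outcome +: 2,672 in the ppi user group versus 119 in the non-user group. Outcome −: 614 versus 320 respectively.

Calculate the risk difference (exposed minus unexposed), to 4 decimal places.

From the description: a = 2672, b = 614, c = 119, d = 320.
Risk in exposed = 2672/3286 = 0.813147; risk in unexposed = 119/439 = 0.271071.
Risk difference = 0.813147 − 0.271071 = 0.542076

0.5421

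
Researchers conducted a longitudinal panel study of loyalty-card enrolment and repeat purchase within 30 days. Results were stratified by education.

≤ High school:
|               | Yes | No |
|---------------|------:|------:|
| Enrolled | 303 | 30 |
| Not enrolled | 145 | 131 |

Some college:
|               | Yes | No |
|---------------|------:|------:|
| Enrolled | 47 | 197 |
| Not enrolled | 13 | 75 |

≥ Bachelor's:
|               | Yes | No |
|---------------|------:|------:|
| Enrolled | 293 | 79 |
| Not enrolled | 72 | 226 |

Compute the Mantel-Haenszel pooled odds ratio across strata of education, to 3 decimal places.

7.480

OR_MH = Σ(aᵢdᵢ/nᵢ) / Σ(bᵢcᵢ/nᵢ), where nᵢ is the stratum total.
Stratum 1 (≤ High school): n = 609; a·d/n = 303·131/609 = 65.1773; b·c/n = 30·145/609 = 7.1429
Stratum 2 (Some college): n = 332; a·d/n = 47·75/332 = 10.6175; b·c/n = 197·13/332 = 7.7139
Stratum 3 (≥ Bachelor's): n = 670; a·d/n = 293·226/670 = 98.8328; b·c/n = 79·72/670 = 8.4896
OR_MH = (65.1773 + 10.6175 + 98.8328) / (7.1429 + 7.7139 + 8.4896) = 174.6276 / 23.3463 = 7.47990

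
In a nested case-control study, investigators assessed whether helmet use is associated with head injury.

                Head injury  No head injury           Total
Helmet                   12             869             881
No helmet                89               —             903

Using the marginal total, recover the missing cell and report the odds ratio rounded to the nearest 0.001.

0.126

The missing cell is in the unexposed row: 903 − 89 = 814.
So a = 12, b = 869, c = 89, d = 814.
OR = (a·d)/(b·c) = (12 × 814) / (869 × 89) = 9768 / 77341 = 0.12630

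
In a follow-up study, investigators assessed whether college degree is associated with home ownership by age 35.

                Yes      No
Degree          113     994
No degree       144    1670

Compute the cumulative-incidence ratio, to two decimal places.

Cells: a = 113, b = 994, c = 144, d = 1670.
Risk in exposed = 113/1107 = 0.10208; risk in unexposed = 144/1814 = 0.07938.
RR = 0.10208 / 0.07938 = 1.28590
The risk among the exposed is 1.29 times that among the unexposed.

1.29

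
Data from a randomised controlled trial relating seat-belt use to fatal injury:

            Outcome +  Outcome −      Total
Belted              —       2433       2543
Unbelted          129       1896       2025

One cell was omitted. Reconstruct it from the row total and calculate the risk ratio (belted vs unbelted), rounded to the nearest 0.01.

0.68

The missing cell is in the exposed row: 2543 − 2433 = 110.
So a = 110, b = 2433, c = 129, d = 1896.
RR = [a/(a+b)] / [c/(c+d)] = (110/2543) / (129/2025) = 0.04326/0.06370 = 0.67902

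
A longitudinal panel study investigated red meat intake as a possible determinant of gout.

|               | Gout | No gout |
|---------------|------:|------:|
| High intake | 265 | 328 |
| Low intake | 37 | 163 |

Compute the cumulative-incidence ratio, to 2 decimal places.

2.42

Cells: a = 265, b = 328, c = 37, d = 163.
Risk in exposed = 265/593 = 0.44688; risk in unexposed = 37/200 = 0.18500.
RR = 0.44688 / 0.18500 = 2.41557
The risk among the exposed is 2.42 times that among the unexposed.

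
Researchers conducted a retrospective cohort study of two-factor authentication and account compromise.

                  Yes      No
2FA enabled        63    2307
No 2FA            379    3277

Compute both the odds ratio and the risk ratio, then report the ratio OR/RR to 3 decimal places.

0.921

Cells: a = 63, b = 2307, c = 379, d = 3277.
OR = (63·3277)/(2307·379) = 206451/874353 = 0.23612
Risk in exposed = 63/2370 = 0.02658; risk in unexposed = 379/3656 = 0.10367; RR = 0.25642
OR/RR = 0.23612 / 0.25642 = 0.92081
The outcome is not rare, so the OR lies further from 1 than the RR.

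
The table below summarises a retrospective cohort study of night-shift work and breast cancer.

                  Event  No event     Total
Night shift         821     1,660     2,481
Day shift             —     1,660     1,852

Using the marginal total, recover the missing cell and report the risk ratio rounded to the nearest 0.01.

3.19

The missing cell is in the unexposed row: 1852 − 1660 = 192.
So a = 821, b = 1660, c = 192, d = 1660.
RR = [a/(a+b)] / [c/(c+d)] = (821/2481) / (192/1852) = 0.33091/0.10367 = 3.19195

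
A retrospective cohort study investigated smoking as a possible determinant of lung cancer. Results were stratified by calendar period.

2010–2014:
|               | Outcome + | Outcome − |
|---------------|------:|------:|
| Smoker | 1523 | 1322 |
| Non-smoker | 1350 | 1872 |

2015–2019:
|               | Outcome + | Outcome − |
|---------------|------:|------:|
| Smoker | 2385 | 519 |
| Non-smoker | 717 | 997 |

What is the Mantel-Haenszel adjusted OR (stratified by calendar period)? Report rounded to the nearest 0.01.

OR_MH = Σ(aᵢdᵢ/nᵢ) / Σ(bᵢcᵢ/nᵢ), where nᵢ is the stratum total.
Stratum 1 (2010–2014): n = 6067; a·d/n = 1523·1872/6067 = 469.9285; b·c/n = 1322·1350/6067 = 294.1652
Stratum 2 (2015–2019): n = 4618; a·d/n = 2385·997/4618 = 514.9080; b·c/n = 519·717/4618 = 80.5810
OR_MH = (469.9285 + 514.9080) / (294.1652 + 80.5810) = 984.8364 / 374.7461 = 2.62801

2.63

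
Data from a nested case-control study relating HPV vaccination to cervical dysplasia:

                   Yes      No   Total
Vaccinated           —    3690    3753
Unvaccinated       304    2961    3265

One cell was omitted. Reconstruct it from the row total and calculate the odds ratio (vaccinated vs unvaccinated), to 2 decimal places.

The missing cell is in the exposed row: 3753 − 3690 = 63.
So a = 63, b = 3690, c = 304, d = 2961.
OR = (a·d)/(b·c) = (63 × 2961) / (3690 × 304) = 186543 / 1121760 = 0.16629

0.17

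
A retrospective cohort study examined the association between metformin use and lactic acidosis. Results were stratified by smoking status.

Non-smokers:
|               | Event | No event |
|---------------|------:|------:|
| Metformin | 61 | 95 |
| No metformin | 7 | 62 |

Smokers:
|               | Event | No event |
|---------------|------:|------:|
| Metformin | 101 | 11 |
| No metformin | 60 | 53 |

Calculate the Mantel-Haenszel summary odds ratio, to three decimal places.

6.894

OR_MH = Σ(aᵢdᵢ/nᵢ) / Σ(bᵢcᵢ/nᵢ), where nᵢ is the stratum total.
Stratum 1 (Non-smokers): n = 225; a·d/n = 61·62/225 = 16.8089; b·c/n = 95·7/225 = 2.9556
Stratum 2 (Smokers): n = 225; a·d/n = 101·53/225 = 23.7911; b·c/n = 11·60/225 = 2.9333
OR_MH = (16.8089 + 23.7911) / (2.9556 + 2.9333) = 40.6000 / 5.8889 = 6.89434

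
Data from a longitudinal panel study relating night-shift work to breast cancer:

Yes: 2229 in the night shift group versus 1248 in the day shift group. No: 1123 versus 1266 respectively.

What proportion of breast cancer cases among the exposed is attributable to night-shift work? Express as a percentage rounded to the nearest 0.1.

25.3

From the description: a = 2229, b = 1123, c = 1248, d = 1266.
Risk in exposed = 2229/3352 = 0.66498; risk in unexposed = 1248/2514 = 0.49642.
RR = 0.66498/0.49642 = 1.33954
AR% = (RR − 1)/RR × 100 = (1.33954 − 1)/1.33954 × 100 = 25.3477%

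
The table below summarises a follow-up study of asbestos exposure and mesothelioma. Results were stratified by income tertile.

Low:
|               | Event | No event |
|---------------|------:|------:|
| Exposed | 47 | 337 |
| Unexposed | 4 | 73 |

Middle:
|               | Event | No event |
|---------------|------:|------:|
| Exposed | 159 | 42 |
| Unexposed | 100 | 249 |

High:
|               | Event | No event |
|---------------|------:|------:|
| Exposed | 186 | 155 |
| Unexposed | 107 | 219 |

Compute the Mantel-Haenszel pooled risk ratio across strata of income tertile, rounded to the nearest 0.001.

2.111

RR_MH = Σ(aᵢ·n₀ᵢ/nᵢ) / Σ(cᵢ·n₁ᵢ/nᵢ), with n₁ᵢ = aᵢ+bᵢ (exposed), n₀ᵢ = cᵢ+dᵢ (unexposed), nᵢ = n₁ᵢ+n₀ᵢ.
Stratum 1 (Low): n₁ = 384, n₀ = 77, n = 461; a·n₀/n = 47·77/461 = 7.8503; c·n₁/n = 4·384/461 = 3.3319
Stratum 2 (Middle): n₁ = 201, n₀ = 349, n = 550; a·n₀/n = 159·349/550 = 100.8927; c·n₁/n = 100·201/550 = 36.5455
Stratum 3 (High): n₁ = 341, n₀ = 326, n = 667; a·n₀/n = 186·326/667 = 90.9085; c·n₁/n = 107·341/667 = 54.7031
RR_MH = (7.8503 + 100.8927 + 90.9085) / (3.3319 + 36.5455 + 54.7031) = 199.6516 / 94.5805 = 2.11092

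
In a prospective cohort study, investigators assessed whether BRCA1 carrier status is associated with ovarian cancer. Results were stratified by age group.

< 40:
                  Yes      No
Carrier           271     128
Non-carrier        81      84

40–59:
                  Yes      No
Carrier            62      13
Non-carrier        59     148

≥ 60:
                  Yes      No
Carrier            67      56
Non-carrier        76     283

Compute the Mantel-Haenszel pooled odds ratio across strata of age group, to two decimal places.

OR_MH = Σ(aᵢdᵢ/nᵢ) / Σ(bᵢcᵢ/nᵢ), where nᵢ is the stratum total.
Stratum 1 (< 40): n = 564; a·d/n = 271·84/564 = 40.3617; b·c/n = 128·81/564 = 18.3830
Stratum 2 (40–59): n = 282; a·d/n = 62·148/282 = 32.5390; b·c/n = 13·59/282 = 2.7199
Stratum 3 (≥ 60): n = 482; a·d/n = 67·283/482 = 39.3382; b·c/n = 56·76/482 = 8.8299
OR_MH = (40.3617 + 32.5390 + 39.3382) / (18.3830 + 2.7199 + 8.8299) = 112.2389 / 29.9327 = 3.74971

3.75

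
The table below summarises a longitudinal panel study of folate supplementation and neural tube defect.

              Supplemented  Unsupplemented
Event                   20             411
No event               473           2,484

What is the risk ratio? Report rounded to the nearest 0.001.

0.286

Reading the table with exposure as columns: a = 20 (Supplemented, case), b = 473 (Supplemented, non-case), c = 411 (Unsupplemented, case), d = 2484.
Risk in exposed = 20/493 = 0.04057; risk in unexposed = 411/2895 = 0.14197.
RR = 0.04057 / 0.14197 = 0.28575
The risk is 71% lower among the exposed than among the unexposed.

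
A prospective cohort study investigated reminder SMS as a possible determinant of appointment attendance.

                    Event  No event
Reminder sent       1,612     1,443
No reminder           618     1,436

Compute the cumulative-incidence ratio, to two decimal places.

Cells: a = 1612, b = 1443, c = 618, d = 1436.
Risk in exposed = 1612/3055 = 0.52766; risk in unexposed = 618/2054 = 0.30088.
RR = 0.52766 / 0.30088 = 1.75374
The risk among the exposed is 1.75 times that among the unexposed.

1.75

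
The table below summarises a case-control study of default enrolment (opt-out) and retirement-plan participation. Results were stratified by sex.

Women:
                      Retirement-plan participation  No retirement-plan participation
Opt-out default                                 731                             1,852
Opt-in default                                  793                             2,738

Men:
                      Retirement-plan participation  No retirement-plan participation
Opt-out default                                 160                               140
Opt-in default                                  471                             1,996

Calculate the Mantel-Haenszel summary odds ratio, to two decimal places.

OR_MH = Σ(aᵢdᵢ/nᵢ) / Σ(bᵢcᵢ/nᵢ), where nᵢ is the stratum total.
Stratum 1 (Women): n = 6114; a·d/n = 731·2738/6114 = 327.3598; b·c/n = 1852·793/6114 = 240.2087
Stratum 2 (Men): n = 2767; a·d/n = 160·1996/2767 = 115.4174; b·c/n = 140·471/2767 = 23.8309
OR_MH = (327.3598 + 115.4174) / (240.2087 + 23.8309) = 442.7772 / 264.0396 = 1.67694

1.68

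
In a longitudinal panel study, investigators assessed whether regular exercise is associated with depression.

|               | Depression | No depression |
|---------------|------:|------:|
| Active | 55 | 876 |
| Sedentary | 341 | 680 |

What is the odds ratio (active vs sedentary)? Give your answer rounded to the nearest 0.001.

0.125

Cells: a = 55, b = 876, c = 341, d = 680.
OR = (a·d)/(b·c) = (55 × 680) / (876 × 341) = 37400 / 298716 = 0.12520
Exposure is associated with lower odds of depression (OR = 0.13 < 1).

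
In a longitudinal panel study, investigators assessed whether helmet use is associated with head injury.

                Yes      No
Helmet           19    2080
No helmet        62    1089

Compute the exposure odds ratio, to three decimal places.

0.160

Cells: a = 19, b = 2080, c = 62, d = 1089.
OR = (a·d)/(b·c) = (19 × 1089) / (2080 × 62) = 20691 / 128960 = 0.16045
Exposure is associated with lower odds of head injury (OR = 0.16 < 1).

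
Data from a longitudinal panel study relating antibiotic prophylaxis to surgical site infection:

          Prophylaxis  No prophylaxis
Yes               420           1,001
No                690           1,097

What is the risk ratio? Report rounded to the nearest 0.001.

Reading the table with exposure as columns: a = 420 (Prophylaxis, case), b = 690 (Prophylaxis, non-case), c = 1001 (No prophylaxis, case), d = 1097.
Risk in exposed = 420/1110 = 0.37838; risk in unexposed = 1001/2098 = 0.47712.
RR = 0.37838 / 0.47712 = 0.79304
The risk is 21% lower among the exposed than among the unexposed.

0.793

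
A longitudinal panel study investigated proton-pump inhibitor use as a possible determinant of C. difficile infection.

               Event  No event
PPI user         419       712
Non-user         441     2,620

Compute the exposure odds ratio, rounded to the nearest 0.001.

Cells: a = 419, b = 712, c = 441, d = 2620.
OR = (a·d)/(b·c) = (419 × 2620) / (712 × 441) = 1097780 / 313992 = 3.49620
The odds of C. difficile infection are about 3.50 times as high in the ppi user group.

3.496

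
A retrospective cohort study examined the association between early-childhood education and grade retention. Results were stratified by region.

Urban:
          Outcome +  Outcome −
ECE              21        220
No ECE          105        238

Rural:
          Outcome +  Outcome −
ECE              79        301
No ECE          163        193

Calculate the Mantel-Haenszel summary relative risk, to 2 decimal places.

RR_MH = Σ(aᵢ·n₀ᵢ/nᵢ) / Σ(cᵢ·n₁ᵢ/nᵢ), with n₁ᵢ = aᵢ+bᵢ (exposed), n₀ᵢ = cᵢ+dᵢ (unexposed), nᵢ = n₁ᵢ+n₀ᵢ.
Stratum 1 (Urban): n₁ = 241, n₀ = 343, n = 584; a·n₀/n = 21·343/584 = 12.3339; c·n₁/n = 105·241/584 = 43.3305
Stratum 2 (Rural): n₁ = 380, n₀ = 356, n = 736; a·n₀/n = 79·356/736 = 38.2120; c·n₁/n = 163·380/736 = 84.1576
RR_MH = (12.3339 + 38.2120) / (43.3305 + 84.1576) = 50.5459 / 127.4881 = 0.39648

0.40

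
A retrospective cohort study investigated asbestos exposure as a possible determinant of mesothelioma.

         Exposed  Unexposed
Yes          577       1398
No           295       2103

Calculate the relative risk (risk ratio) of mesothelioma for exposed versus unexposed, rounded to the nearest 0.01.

1.66

Reading the table with exposure as columns: a = 577 (Exposed, case), b = 295 (Exposed, non-case), c = 1398 (Unexposed, case), d = 2103.
Risk in exposed = 577/872 = 0.66170; risk in unexposed = 1398/3501 = 0.39931.
RR = 0.66170 / 0.39931 = 1.65708
The risk among the exposed is 1.66 times that among the unexposed.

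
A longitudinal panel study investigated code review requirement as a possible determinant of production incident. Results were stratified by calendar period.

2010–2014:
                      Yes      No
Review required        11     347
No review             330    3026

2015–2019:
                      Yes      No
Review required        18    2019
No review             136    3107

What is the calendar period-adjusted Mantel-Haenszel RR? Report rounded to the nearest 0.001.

0.249

RR_MH = Σ(aᵢ·n₀ᵢ/nᵢ) / Σ(cᵢ·n₁ᵢ/nᵢ), with n₁ᵢ = aᵢ+bᵢ (exposed), n₀ᵢ = cᵢ+dᵢ (unexposed), nᵢ = n₁ᵢ+n₀ᵢ.
Stratum 1 (2010–2014): n₁ = 358, n₀ = 3356, n = 3714; a·n₀/n = 11·3356/3714 = 9.9397; c·n₁/n = 330·358/3714 = 31.8094
Stratum 2 (2015–2019): n₁ = 2037, n₀ = 3243, n = 5280; a·n₀/n = 18·3243/5280 = 11.0557; c·n₁/n = 136·2037/5280 = 52.4682
RR_MH = (9.9397 + 11.0557) / (31.8094 + 52.4682) = 20.9954 / 84.2776 = 0.24912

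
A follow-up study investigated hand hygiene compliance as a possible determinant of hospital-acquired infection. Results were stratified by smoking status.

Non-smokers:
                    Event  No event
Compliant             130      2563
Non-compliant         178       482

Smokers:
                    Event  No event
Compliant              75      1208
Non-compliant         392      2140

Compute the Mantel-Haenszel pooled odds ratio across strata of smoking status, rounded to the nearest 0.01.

OR_MH = Σ(aᵢdᵢ/nᵢ) / Σ(bᵢcᵢ/nᵢ), where nᵢ is the stratum total.
Stratum 1 (Non-smokers): n = 3353; a·d/n = 130·482/3353 = 18.6877; b·c/n = 2563·178/3353 = 136.0614
Stratum 2 (Smokers): n = 3815; a·d/n = 75·2140/3815 = 42.0708; b·c/n = 1208·392/3815 = 124.1248
OR_MH = (18.6877 + 42.0708) / (136.0614 + 124.1248) = 60.7585 / 260.1862 = 0.23352

0.23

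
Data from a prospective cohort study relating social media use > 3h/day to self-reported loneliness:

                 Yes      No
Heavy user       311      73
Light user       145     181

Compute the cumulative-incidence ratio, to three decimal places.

Cells: a = 311, b = 73, c = 145, d = 181.
Risk in exposed = 311/384 = 0.80990; risk in unexposed = 145/326 = 0.44479.
RR = 0.80990 / 0.44479 = 1.82087
The risk among the exposed is 1.82 times that among the unexposed.

1.821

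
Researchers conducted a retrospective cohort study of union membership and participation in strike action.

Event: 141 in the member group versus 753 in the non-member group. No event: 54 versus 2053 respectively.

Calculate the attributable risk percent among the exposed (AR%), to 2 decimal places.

62.89

From the description: a = 141, b = 54, c = 753, d = 2053.
Risk in exposed = 141/195 = 0.72308; risk in unexposed = 753/2806 = 0.26835.
RR = 0.72308/0.26835 = 2.69449
AR% = (RR − 1)/RR × 100 = (2.69449 − 1)/2.69449 × 100 = 62.8873%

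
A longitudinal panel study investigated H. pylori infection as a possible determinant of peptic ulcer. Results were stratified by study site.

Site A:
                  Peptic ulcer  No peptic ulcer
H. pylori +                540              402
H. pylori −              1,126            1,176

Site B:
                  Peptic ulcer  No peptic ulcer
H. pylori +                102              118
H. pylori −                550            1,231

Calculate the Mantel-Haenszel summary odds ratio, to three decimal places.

OR_MH = Σ(aᵢdᵢ/nᵢ) / Σ(bᵢcᵢ/nᵢ), where nᵢ is the stratum total.
Stratum 1 (Site A): n = 3244; a·d/n = 540·1176/3244 = 195.7583; b·c/n = 402·1126/3244 = 139.5351
Stratum 2 (Site B): n = 2001; a·d/n = 102·1231/2001 = 62.7496; b·c/n = 118·550/2001 = 32.4338
OR_MH = (195.7583 + 62.7496) / (139.5351 + 32.4338) = 258.5079 / 171.9689 = 1.50322

1.503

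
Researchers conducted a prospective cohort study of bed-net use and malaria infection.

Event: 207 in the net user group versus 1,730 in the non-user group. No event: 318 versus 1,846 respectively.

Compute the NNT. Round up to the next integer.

Risk in treated group = 207/525 = 0.39429; risk in control = 1730/3576 = 0.48378.
Absolute risk reduction = 0.48378 − 0.39429 = 0.08950
NNT = 1 / ARR = 1 / 0.08950 = 11.174 → round up → 12

12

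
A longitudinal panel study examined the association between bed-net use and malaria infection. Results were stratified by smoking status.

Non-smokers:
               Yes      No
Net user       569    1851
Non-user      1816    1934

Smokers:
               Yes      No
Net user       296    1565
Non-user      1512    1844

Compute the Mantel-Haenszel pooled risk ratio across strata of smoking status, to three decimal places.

0.428

RR_MH = Σ(aᵢ·n₀ᵢ/nᵢ) / Σ(cᵢ·n₁ᵢ/nᵢ), with n₁ᵢ = aᵢ+bᵢ (exposed), n₀ᵢ = cᵢ+dᵢ (unexposed), nᵢ = n₁ᵢ+n₀ᵢ.
Stratum 1 (Non-smokers): n₁ = 2420, n₀ = 3750, n = 6170; a·n₀/n = 569·3750/6170 = 345.8266; c·n₁/n = 1816·2420/6170 = 712.2723
Stratum 2 (Smokers): n₁ = 1861, n₀ = 3356, n = 5217; a·n₀/n = 296·3356/5217 = 190.4113; c·n₁/n = 1512·1861/5217 = 539.3583
RR_MH = (345.8266 + 190.4113) / (712.2723 + 539.3583) = 536.2379 / 1251.6305 = 0.42843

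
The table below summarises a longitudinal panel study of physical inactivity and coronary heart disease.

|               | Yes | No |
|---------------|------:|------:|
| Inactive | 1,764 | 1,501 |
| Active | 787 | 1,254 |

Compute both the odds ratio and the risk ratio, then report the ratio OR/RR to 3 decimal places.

Cells: a = 1764, b = 1501, c = 787, d = 1254.
OR = (1764·1254)/(1501·787) = 2212056/1181287 = 1.87258
Risk in exposed = 1764/3265 = 0.54028; risk in unexposed = 787/2041 = 0.38560; RR = 1.40115
OR/RR = 1.87258 / 1.40115 = 1.33646
The outcome is not rare, so the OR lies further from 1 than the RR.

1.336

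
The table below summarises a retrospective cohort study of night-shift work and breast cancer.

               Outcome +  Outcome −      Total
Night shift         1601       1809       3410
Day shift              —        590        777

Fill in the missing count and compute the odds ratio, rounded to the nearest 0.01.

The missing cell is in the unexposed row: 777 − 590 = 187.
So a = 1601, b = 1809, c = 187, d = 590.
OR = (a·d)/(b·c) = (1601 × 590) / (1809 × 187) = 944590 / 338283 = 2.79231

2.79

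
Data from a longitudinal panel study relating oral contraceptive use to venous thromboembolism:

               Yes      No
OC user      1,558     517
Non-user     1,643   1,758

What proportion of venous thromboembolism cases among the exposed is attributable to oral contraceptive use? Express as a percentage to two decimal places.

Cells: a = 1558, b = 517, c = 1643, d = 1758.
Risk in exposed = 1558/2075 = 0.75084; risk in unexposed = 1643/3401 = 0.48309.
RR = 0.75084/0.48309 = 1.55424
AR% = (RR − 1)/RR × 100 = (1.55424 − 1)/1.55424 × 100 = 35.6599%

35.66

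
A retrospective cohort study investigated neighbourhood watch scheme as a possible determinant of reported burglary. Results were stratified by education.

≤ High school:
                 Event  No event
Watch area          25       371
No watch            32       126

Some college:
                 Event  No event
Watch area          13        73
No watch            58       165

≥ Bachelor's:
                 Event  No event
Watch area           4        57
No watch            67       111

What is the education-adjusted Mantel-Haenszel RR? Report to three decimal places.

RR_MH = Σ(aᵢ·n₀ᵢ/nᵢ) / Σ(cᵢ·n₁ᵢ/nᵢ), with n₁ᵢ = aᵢ+bᵢ (exposed), n₀ᵢ = cᵢ+dᵢ (unexposed), nᵢ = n₁ᵢ+n₀ᵢ.
Stratum 1 (≤ High school): n₁ = 396, n₀ = 158, n = 554; a·n₀/n = 25·158/554 = 7.1300; c·n₁/n = 32·396/554 = 22.8736
Stratum 2 (Some college): n₁ = 86, n₀ = 223, n = 309; a·n₀/n = 13·223/309 = 9.3819; c·n₁/n = 58·86/309 = 16.1424
Stratum 3 (≥ Bachelor's): n₁ = 61, n₀ = 178, n = 239; a·n₀/n = 4·178/239 = 2.9791; c·n₁/n = 67·61/239 = 17.1004
RR_MH = (7.1300 + 9.3819 + 2.9791) / (22.8736 + 16.1424 + 17.1004) = 19.4909 / 56.1165 = 0.34733

0.347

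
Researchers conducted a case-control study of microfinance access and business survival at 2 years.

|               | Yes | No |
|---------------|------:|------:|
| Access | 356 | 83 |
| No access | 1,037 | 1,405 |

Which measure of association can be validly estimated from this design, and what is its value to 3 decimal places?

Cells: a = 356, b = 83, c = 1037, d = 1405.
This is a case-control study: participants were sampled on outcome status, so risks in the source population cannot be estimated directly — relative risk is not valid here. The odds ratio is the appropriate measure.
OR = (a·d)/(b·c) = (356 × 1405) / (83 × 1037) = 500180 / 86071 = 5.81125

5.811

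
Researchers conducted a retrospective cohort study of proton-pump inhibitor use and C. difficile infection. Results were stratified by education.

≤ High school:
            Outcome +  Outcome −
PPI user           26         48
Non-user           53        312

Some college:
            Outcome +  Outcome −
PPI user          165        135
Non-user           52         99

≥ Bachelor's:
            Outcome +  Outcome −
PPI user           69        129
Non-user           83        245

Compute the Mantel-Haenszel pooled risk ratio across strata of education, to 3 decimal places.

1.603

RR_MH = Σ(aᵢ·n₀ᵢ/nᵢ) / Σ(cᵢ·n₁ᵢ/nᵢ), with n₁ᵢ = aᵢ+bᵢ (exposed), n₀ᵢ = cᵢ+dᵢ (unexposed), nᵢ = n₁ᵢ+n₀ᵢ.
Stratum 1 (≤ High school): n₁ = 74, n₀ = 365, n = 439; a·n₀/n = 26·365/439 = 21.6173; c·n₁/n = 53·74/439 = 8.9339
Stratum 2 (Some college): n₁ = 300, n₀ = 151, n = 451; a·n₀/n = 165·151/451 = 55.2439; c·n₁/n = 52·300/451 = 34.5898
Stratum 3 (≥ Bachelor's): n₁ = 198, n₀ = 328, n = 526; a·n₀/n = 69·328/526 = 43.0266; c·n₁/n = 83·198/526 = 31.2433
RR_MH = (21.6173 + 55.2439 + 43.0266) / (8.9339 + 34.5898 + 31.2433) = 119.8878 / 74.7671 = 1.60348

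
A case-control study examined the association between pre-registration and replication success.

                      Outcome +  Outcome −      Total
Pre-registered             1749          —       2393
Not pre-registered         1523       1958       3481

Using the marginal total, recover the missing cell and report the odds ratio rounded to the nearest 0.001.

3.492

The missing cell is in the exposed row: 2393 − 1749 = 644.
So a = 1749, b = 644, c = 1523, d = 1958.
OR = (a·d)/(b·c) = (1749 × 1958) / (644 × 1523) = 3424542 / 980812 = 3.49154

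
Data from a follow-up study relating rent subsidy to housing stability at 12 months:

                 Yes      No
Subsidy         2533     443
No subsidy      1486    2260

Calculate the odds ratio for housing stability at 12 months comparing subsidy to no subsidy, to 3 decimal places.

8.696

Cells: a = 2533, b = 443, c = 1486, d = 2260.
OR = (a·d)/(b·c) = (2533 × 2260) / (443 × 1486) = 5724580 / 658298 = 8.69603
The odds of housing stability at 12 months are about 8.70 times as high in the subsidy group.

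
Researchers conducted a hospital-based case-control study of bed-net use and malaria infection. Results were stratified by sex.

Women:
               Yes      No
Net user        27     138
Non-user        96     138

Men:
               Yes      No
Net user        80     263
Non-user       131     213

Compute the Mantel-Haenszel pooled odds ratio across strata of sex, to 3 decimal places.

0.410

OR_MH = Σ(aᵢdᵢ/nᵢ) / Σ(bᵢcᵢ/nᵢ), where nᵢ is the stratum total.
Stratum 1 (Women): n = 399; a·d/n = 27·138/399 = 9.3383; b·c/n = 138·96/399 = 33.2030
Stratum 2 (Men): n = 687; a·d/n = 80·213/687 = 24.8035; b·c/n = 263·131/687 = 50.1499
OR_MH = (9.3383 + 24.8035) / (33.2030 + 50.1499) = 34.1418 / 83.3529 = 0.40961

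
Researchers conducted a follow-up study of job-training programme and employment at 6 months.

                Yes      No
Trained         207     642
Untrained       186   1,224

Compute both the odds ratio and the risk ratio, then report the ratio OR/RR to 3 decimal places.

Cells: a = 207, b = 642, c = 186, d = 1224.
OR = (207·1224)/(642·186) = 253368/119412 = 2.12180
Risk in exposed = 207/849 = 0.24382; risk in unexposed = 186/1410 = 0.13191; RR = 1.84828
OR/RR = 2.12180 / 1.84828 = 1.14798
The outcome is not rare, so the OR lies further from 1 than the RR.

1.148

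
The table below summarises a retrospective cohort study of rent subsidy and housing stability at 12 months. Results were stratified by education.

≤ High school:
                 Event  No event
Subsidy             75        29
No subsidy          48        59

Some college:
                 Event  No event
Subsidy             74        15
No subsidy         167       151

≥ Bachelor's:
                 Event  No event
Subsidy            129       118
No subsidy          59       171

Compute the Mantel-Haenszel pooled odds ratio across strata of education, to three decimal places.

3.462

OR_MH = Σ(aᵢdᵢ/nᵢ) / Σ(bᵢcᵢ/nᵢ), where nᵢ is the stratum total.
Stratum 1 (≤ High school): n = 211; a·d/n = 75·59/211 = 20.9716; b·c/n = 29·48/211 = 6.5972
Stratum 2 (Some college): n = 407; a·d/n = 74·151/407 = 27.4545; b·c/n = 15·167/407 = 6.1548
Stratum 3 (≥ Bachelor's): n = 477; a·d/n = 129·171/477 = 46.2453; b·c/n = 118·59/477 = 14.5954
OR_MH = (20.9716 + 27.4545 + 46.2453) / (6.5972 + 6.1548 + 14.5954) = 94.6714 / 27.3473 = 3.46181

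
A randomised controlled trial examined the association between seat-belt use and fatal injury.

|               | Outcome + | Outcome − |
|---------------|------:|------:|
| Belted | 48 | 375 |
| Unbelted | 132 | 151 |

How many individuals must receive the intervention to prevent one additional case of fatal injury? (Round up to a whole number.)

3

Risk in treated group = 48/423 = 0.11348; risk in control = 132/283 = 0.46643.
Absolute risk reduction = 0.46643 − 0.11348 = 0.35296
NNT = 1 / ARR = 1 / 0.35296 = 2.833 → round up → 3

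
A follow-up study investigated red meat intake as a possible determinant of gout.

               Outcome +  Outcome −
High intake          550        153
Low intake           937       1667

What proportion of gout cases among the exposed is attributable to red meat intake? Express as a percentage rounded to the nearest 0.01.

54.01

Cells: a = 550, b = 153, c = 937, d = 1667.
Risk in exposed = 550/703 = 0.78236; risk in unexposed = 937/2604 = 0.35983.
RR = 0.78236/0.35983 = 2.17425
AR% = (RR − 1)/RR × 100 = (2.17425 − 1)/2.17425 × 100 = 54.0071%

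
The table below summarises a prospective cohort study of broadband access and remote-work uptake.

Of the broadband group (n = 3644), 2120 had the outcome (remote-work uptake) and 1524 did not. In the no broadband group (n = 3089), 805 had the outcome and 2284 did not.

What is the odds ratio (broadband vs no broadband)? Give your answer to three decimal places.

From the description: a = 2120, b = 1524, c = 805, d = 2284.
OR = (a·d)/(b·c) = (2120 × 2284) / (1524 × 805) = 4842080 / 1226820 = 3.94685
The odds of remote-work uptake are about 3.95 times as high in the broadband group.

3.947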